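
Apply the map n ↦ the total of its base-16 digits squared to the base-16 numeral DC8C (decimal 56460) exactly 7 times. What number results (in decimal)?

146

56460 = (13,12,8,12)_16 → 13² + 12² + 8² + 12² = 169 + 144 + 64 + 144 = 521
521 = (2,0,9)_16 → 2² + 0² + 9² = 4 + 0 + 81 = 85
85 = (5,5)_16 → 5² + 5² = 25 + 25 = 50
50 = (3,2)_16 → 3² + 2² = 9 + 4 = 13
13 = (13)_16 → 13² = 169
169 = (10,9)_16 → 10² + 9² = 100 + 81 = 181
181 = (11,5)_16 → 11² + 5² = 121 + 25 = 146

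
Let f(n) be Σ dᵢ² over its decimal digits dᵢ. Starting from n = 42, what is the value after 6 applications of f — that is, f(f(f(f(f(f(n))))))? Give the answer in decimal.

89

42 → 20
20 → 4
4 → 16
16 → 37
37 → 58
58 → 89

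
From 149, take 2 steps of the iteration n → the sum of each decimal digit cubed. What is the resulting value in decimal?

1136

149 → 1³ + 4³ + 9³ = 1 + 64 + 729 = 794
794 → 7³ + 9³ + 4³ = 343 + 729 + 64 = 1136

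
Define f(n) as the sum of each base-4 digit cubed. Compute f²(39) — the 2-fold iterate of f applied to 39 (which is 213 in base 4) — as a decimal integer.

9

39 = (2,1,3)_4 → 2³ + 1³ + 3³ = 36
36 = (2,1,0)_4 → 2³ + 1³ + 0³ = 9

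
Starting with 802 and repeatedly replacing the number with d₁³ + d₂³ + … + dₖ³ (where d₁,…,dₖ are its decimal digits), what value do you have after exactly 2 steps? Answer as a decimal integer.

802 → 8³ + 0³ + 2³ = 512 + 0 + 8 = 520
520 → 5³ + 2³ + 0³ = 125 + 8 + 0 = 133

133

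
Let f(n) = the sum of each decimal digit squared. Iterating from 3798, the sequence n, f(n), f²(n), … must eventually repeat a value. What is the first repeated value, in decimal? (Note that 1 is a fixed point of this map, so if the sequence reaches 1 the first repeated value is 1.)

3798 → 3² + 7² + 9² + 8² = 203
203 → 2² + 0² + 3² = 13
13 → 1² + 3² = 10
10 → 1² + 0² = 1  — reached the fixed point 1.
1 → 1, so 1 is the first repeated value.

1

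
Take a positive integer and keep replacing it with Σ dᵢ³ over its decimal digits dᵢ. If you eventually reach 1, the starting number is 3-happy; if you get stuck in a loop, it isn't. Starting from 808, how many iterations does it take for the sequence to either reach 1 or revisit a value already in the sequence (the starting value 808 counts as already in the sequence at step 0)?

808 → 1024
1024 → 73
73 → 370
370 → 370  — 370 repeats.
That took 4 steps.

4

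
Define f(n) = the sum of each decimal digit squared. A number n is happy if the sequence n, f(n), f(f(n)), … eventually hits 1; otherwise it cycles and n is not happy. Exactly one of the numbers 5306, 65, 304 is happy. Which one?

5306: 5306 → 70 → 49 → 97 → 130 → 10 → 1  — reaches 1 (happy)
65: 65 → 61 → 37 → 58 → 89 → 145 → 42 → 20 → 4 → 16 → 37  — repeats 37 (not happy)
304: 304 → 25 → 29 → 85 → 89 → 145 → 42 → 20 → 4 → 16 → 37 → 58 → 89  — repeats 89 (not happy)

5306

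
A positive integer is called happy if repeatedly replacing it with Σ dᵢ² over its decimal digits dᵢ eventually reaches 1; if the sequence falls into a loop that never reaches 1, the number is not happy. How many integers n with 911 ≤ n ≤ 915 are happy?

2

911: 911 → 83 → 73 → 58 → 89 → 145 → 42 → 20 → 4 → 16 → 37 → 58  (repeats 58)
912: 912 → 86 → 100 → 1  (reaches 1)
913: 913 → 91 → 82 → 68 → 100 → 1  (reaches 1)
914: 914 → 98 → 145 → 42 → 20 → 4 → 16 → 37 → 58 → 89 → 145  (repeats 145)
915: 915 → 107 → 50 → 25 → 29 → 85 → 89 → 145 → 42 → 20 → 4 → 16 → 37 → 58 → 89  (repeats 89)
happy: 912, 913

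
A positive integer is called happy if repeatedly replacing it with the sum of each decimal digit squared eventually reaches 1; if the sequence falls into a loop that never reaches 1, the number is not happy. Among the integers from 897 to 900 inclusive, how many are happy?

897: 897 → 194 → 98 → 145 → 42 → 20 → 4 → 16 → 37 → 58 → 89 → 145  — not happy
898: 898 → 209 → 85 → 89 → 145 → 42 → 20 → 4 → 16 → 37 → 58 → 89  — not happy
899: 899 → 226 → 44 → 32 → 13 → 10 → 1  — happy
900: 900 → 81 → 65 → 61 → 37 → 58 → 89 → 145 → 42 → 20 → 4 → 16 → 37  — not happy
happy: 899

1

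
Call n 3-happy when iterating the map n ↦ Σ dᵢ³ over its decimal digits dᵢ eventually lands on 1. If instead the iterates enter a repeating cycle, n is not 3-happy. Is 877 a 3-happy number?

877 → 8³ + 7³ + 7³ = 1198
1198 → 1³ + 1³ + 9³ + 8³ = 1243
1243 → 1³ + 2³ + 4³ + 3³ = 100
100 → 1³ + 0³ + 0³ = 1  — reached 1.

3-happy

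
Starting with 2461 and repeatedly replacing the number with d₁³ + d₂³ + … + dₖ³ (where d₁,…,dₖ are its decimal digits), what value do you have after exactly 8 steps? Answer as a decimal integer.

133

2461 → 2³ + 4³ + 6³ + 1³ = 289
289 → 2³ + 8³ + 9³ = 1249
1249 → 1³ + 2³ + 4³ + 9³ = 802
802 → 8³ + 0³ + 2³ = 520
520 → 5³ + 2³ + 0³ = 133
133 → 1³ + 3³ + 3³ = 55
55 → 5³ + 5³ = 250
250 → 2³ + 5³ + 0³ = 133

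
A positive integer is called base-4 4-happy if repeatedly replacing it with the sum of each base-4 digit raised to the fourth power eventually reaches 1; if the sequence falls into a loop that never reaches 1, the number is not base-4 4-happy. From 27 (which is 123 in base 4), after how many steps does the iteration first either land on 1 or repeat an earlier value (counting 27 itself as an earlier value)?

6

27 = (1,2,3)_4 → 98
98 = (1,2,0,2)_4 → 33
33 = (2,0,1)_4 → 17
17 = (1,0,1)_4 → 2
2 = (2)_4 → 16
16 = (1,0,0)_4 → 1  — reached 1.
That took 6 steps.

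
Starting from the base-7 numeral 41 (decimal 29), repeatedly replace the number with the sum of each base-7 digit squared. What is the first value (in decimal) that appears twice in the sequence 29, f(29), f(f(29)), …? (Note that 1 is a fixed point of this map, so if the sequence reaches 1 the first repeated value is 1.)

29

29 = (4,1)_7 → 4² + 1² = 17
17 = (2,3)_7 → 2² + 3² = 13
13 = (1,6)_7 → 1² + 6² = 37
37 = (5,2)_7 → 5² + 2² = 29  — 29 already appeared earlier.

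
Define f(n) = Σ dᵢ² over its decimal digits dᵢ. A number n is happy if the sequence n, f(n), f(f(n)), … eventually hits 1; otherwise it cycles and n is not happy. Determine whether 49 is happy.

happy

49 → 4² + 9² = 16 + 81 = 97
97 → 9² + 7² = 81 + 49 = 130
130 → 1² + 3² + 0² = 1 + 9 + 0 = 10
10 → 1² + 0² = 1 + 0 = 1  — reached 1.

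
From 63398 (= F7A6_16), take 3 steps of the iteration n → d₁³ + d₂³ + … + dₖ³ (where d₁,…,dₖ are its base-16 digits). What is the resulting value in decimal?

63398 = (15,7,10,6)_16 → 15³ + 7³ + 10³ + 6³ = 4934
4934 = (1,3,4,6)_16 → 1³ + 3³ + 4³ + 6³ = 308
308 = (1,3,4)_16 → 1³ + 3³ + 4³ = 92

92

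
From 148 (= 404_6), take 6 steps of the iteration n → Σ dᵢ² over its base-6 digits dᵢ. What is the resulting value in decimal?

148 = (4,0,4)_6 → 4² + 0² + 4² = 16 + 0 + 16 = 32
32 = (5,2)_6 → 5² + 2² = 25 + 4 = 29
29 = (4,5)_6 → 4² + 5² = 16 + 25 = 41
41 = (1,0,5)_6 → 1² + 0² + 5² = 1 + 0 + 25 = 26
26 = (4,2)_6 → 4² + 2² = 16 + 4 = 20
20 = (3,2)_6 → 3² + 2² = 9 + 4 = 13

13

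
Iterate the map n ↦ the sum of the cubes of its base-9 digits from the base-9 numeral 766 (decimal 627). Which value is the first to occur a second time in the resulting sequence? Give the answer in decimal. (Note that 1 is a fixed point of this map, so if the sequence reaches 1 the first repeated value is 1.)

627 = (7,6,6)_9 → 7³ + 6³ + 6³ = 343 + 216 + 216 = 775
775 = (1,0,5,1)_9 → 1³ + 0³ + 5³ + 1³ = 1 + 0 + 125 + 1 = 127
127 = (1,5,1)_9 → 1³ + 5³ + 1³ = 1 + 125 + 1 = 127  — 127 already appeared earlier.

127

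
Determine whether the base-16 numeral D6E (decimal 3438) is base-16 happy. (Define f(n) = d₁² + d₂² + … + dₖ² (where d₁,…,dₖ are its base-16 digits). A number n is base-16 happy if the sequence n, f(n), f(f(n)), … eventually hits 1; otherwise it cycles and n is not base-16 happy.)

3438 = (13,6,14)_16 → 13² + 6² + 14² = 169 + 36 + 196 = 401
401 = (1,9,1)_16 → 1² + 9² + 1² = 1 + 81 + 1 = 83
83 = (5,3)_16 → 5² + 3² = 25 + 9 = 34
34 = (2,2)_16 → 2² + 2² = 4 + 4 = 8
8 = (8)_16 → 8² = 64
64 = (4,0)_16 → 4² + 0² = 16 + 0 = 16
16 = (1,0)_16 → 1² + 0² = 1 + 0 = 1  — reached 1.

base-16 happy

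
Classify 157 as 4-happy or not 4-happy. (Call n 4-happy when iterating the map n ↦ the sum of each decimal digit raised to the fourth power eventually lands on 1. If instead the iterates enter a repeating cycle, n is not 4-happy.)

157 → 1⁴ + 5⁴ + 7⁴ = 3027
3027 → 3⁴ + 0⁴ + 2⁴ + 7⁴ = 2498
2498 → 2⁴ + 4⁴ + 9⁴ + 8⁴ = 10929
10929 → 1⁴ + 0⁴ + 9⁴ + 2⁴ + 9⁴ = 13139
13139 → 1⁴ + 3⁴ + 1⁴ + 3⁴ + 9⁴ = 6725
6725 → 6⁴ + 7⁴ + 2⁴ + 5⁴ = 4338
4338 → 4⁴ + 3⁴ + 3⁴ + 8⁴ = 4514
4514 → 4⁴ + 5⁴ + 1⁴ + 4⁴ = 1138
1138 → 1⁴ + 1⁴ + 3⁴ + 8⁴ = 4179
4179 → 4⁴ + 1⁴ + 7⁴ + 9⁴ = 9219
9219 → 9⁴ + 2⁴ + 1⁴ + 9⁴ = 13139  — 13139 already seen; the sequence cycles without reaching 1.

not 4-happy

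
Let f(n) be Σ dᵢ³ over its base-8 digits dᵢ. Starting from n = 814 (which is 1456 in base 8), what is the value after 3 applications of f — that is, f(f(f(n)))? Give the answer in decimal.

559

814 = (1,4,5,6)_8 → 1³ + 4³ + 5³ + 6³ = 406
406 = (6,2,6)_8 → 6³ + 2³ + 6³ = 440
440 = (6,7,0)_8 → 6³ + 7³ + 0³ = 559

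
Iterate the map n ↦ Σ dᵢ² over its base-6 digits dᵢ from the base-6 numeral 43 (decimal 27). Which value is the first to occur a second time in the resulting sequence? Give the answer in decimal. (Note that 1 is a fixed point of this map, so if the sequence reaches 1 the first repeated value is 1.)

25

27 = (4,3)_6 → 4² + 3² = 25
25 = (4,1)_6 → 4² + 1² = 17
17 = (2,5)_6 → 2² + 5² = 29
29 = (4,5)_6 → 4² + 5² = 41
41 = (1,0,5)_6 → 1² + 0² + 5² = 26
26 = (4,2)_6 → 4² + 2² = 20
20 = (3,2)_6 → 3² + 2² = 13
13 = (2,1)_6 → 2² + 1² = 5
5 = (5)_6 → 5² = 25  — 25 already appeared earlier.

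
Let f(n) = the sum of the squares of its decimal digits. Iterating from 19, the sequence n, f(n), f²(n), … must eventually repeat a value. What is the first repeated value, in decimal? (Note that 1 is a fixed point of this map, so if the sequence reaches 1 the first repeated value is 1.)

1

19 → 1² + 9² = 82
82 → 8² + 2² = 68
68 → 6² + 8² = 100
100 → 1² + 0² + 0² = 1  — reached the fixed point 1.
1 → 1, so 1 is the first repeated value.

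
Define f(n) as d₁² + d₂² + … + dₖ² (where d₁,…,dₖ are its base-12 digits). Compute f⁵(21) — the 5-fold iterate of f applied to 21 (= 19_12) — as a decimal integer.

21 = (1,9)_12 → 1² + 9² = 1 + 81 = 82
82 = (6,10)_12 → 6² + 10² = 36 + 100 = 136
136 = (11,4)_12 → 11² + 4² = 121 + 16 = 137
137 = (11,5)_12 → 11² + 5² = 121 + 25 = 146
146 = (1,0,2)_12 → 1² + 0² + 2² = 1 + 0 + 4 = 5

5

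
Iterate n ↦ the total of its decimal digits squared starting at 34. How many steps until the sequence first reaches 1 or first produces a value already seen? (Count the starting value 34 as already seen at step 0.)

34 → 3² + 4² = 9 + 16 = 25
25 → 2² + 5² = 4 + 25 = 29
29 → 2² + 9² = 4 + 81 = 85
85 → 8² + 5² = 64 + 25 = 89
89 → 8² + 9² = 64 + 81 = 145
145 → 1² + 4² + 5² = 1 + 16 + 25 = 42
42 → 4² + 2² = 16 + 4 = 20
20 → 2² + 0² = 4 + 0 = 4
4 → 4² = 16
16 → 1² + 6² = 1 + 36 = 37
37 → 3² + 7² = 9 + 49 = 58
58 → 5² + 8² = 25 + 64 = 89  — 89 repeats.
That took 12 steps.

12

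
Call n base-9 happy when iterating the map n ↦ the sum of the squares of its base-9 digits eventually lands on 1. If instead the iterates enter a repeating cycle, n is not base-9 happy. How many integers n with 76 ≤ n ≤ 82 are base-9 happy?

76: 76 → 80 → 128 → 30 → 18 → 4 → 16 → 50 → 50  (repeats 50)
77: 77 → 89 → 65 → 53 → 89  (repeats 89)
78: 78 → 100 → 6 → 36 → 16 → 50 → 50  (repeats 50)
79: 79 → 113 → 35 → 73 → 65 → 53 → 89 → 65  (repeats 65)
80: 80 → 128 → 30 → 18 → 4 → 16 → 50 → 50  (repeats 50)
81: 81 → 1  (reaches 1)
82: 82 → 2 → 4 → 16 → 50 → 50  (repeats 50)
base-9 happy: 81

1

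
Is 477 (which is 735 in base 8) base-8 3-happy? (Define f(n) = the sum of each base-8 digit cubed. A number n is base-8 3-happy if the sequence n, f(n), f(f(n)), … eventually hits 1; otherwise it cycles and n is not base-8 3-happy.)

not base-8 3-happy

477 = (7,3,5)_8 → 7³ + 3³ + 5³ = 343 + 27 + 125 = 495
495 = (7,5,7)_8 → 7³ + 5³ + 7³ = 343 + 125 + 343 = 811
811 = (1,4,5,3)_8 → 1³ + 4³ + 5³ + 3³ = 1 + 64 + 125 + 27 = 217
217 = (3,3,1)_8 → 3³ + 3³ + 1³ = 27 + 27 + 1 = 55
55 = (6,7)_8 → 6³ + 7³ = 216 + 343 = 559
559 = (1,0,5,7)_8 → 1³ + 0³ + 5³ + 7³ = 1 + 0 + 125 + 343 = 469
469 = (7,2,5)_8 → 7³ + 2³ + 5³ = 343 + 8 + 125 = 476
476 = (7,3,4)_8 → 7³ + 3³ + 4³ = 343 + 27 + 64 = 434
434 = (6,6,2)_8 → 6³ + 6³ + 2³ = 216 + 216 + 8 = 440
440 = (6,7,0)_8 → 6³ + 7³ + 0³ = 216 + 343 + 0 = 559  — 559 already seen; the sequence cycles without reaching 1.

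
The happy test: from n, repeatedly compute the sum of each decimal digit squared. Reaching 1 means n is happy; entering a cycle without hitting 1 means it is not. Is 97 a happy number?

happy

97 → 9² + 7² = 130
130 → 1² + 3² + 0² = 10
10 → 1² + 0² = 1  — reached 1.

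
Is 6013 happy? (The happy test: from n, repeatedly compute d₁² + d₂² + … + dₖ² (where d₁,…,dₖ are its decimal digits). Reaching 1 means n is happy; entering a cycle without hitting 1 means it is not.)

6013 → 6² + 0² + 1² + 3² = 36 + 0 + 1 + 9 = 46
46 → 4² + 6² = 16 + 36 = 52
52 → 5² + 2² = 25 + 4 = 29
29 → 2² + 9² = 4 + 81 = 85
85 → 8² + 5² = 64 + 25 = 89
89 → 8² + 9² = 64 + 81 = 145
145 → 1² + 4² + 5² = 1 + 16 + 25 = 42
42 → 4² + 2² = 16 + 4 = 20
20 → 2² + 0² = 4 + 0 = 4
4 → 4² = 16
16 → 1² + 6² = 1 + 36 = 37
37 → 3² + 7² = 9 + 49 = 58
58 → 5² + 8² = 25 + 64 = 89  — 89 already seen; the sequence cycles without reaching 1.

not happy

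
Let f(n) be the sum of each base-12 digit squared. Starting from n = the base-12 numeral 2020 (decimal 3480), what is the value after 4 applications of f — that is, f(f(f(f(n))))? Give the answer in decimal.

3480 = (2,0,2,0)_12 → 2² + 0² + 2² + 0² = 4 + 0 + 4 + 0 = 8
8 = (8)_12 → 8² = 64
64 = (5,4)_12 → 5² + 4² = 25 + 16 = 41
41 = (3,5)_12 → 3² + 5² = 9 + 25 = 34

34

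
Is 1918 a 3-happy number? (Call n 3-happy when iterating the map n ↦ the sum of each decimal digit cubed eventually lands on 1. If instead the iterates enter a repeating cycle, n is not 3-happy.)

1918 → 1³ + 9³ + 1³ + 8³ = 1 + 729 + 1 + 512 = 1243
1243 → 1³ + 2³ + 4³ + 3³ = 1 + 8 + 64 + 27 = 100
100 → 1³ + 0³ + 0³ = 1 + 0 + 0 = 1  — reached 1.

3-happy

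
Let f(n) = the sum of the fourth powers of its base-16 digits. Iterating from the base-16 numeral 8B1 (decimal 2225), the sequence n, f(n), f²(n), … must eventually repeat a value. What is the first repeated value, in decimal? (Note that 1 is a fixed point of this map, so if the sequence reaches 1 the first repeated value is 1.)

6914

2225 = (8,11,1)_16 → 8⁴ + 11⁴ + 1⁴ = 18738
18738 = (4,9,3,2)_16 → 4⁴ + 9⁴ + 3⁴ + 2⁴ = 6914
6914 = (1,11,0,2)_16 → 1⁴ + 11⁴ + 0⁴ + 2⁴ = 14658
14658 = (3,9,4,2)_16 → 3⁴ + 9⁴ + 4⁴ + 2⁴ = 6914  — 6914 already appeared earlier.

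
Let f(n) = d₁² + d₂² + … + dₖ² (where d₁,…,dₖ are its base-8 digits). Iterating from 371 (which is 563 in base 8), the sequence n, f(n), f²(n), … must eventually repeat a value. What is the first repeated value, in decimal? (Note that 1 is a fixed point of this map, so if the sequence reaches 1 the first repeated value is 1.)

371 = (5,6,3)_8 → 5² + 6² + 3² = 25 + 36 + 9 = 70
70 = (1,0,6)_8 → 1² + 0² + 6² = 1 + 0 + 36 = 37
37 = (4,5)_8 → 4² + 5² = 16 + 25 = 41
41 = (5,1)_8 → 5² + 1² = 25 + 1 = 26
26 = (3,2)_8 → 3² + 2² = 9 + 4 = 13
13 = (1,5)_8 → 1² + 5² = 1 + 25 = 26  — 26 already appeared earlier.

26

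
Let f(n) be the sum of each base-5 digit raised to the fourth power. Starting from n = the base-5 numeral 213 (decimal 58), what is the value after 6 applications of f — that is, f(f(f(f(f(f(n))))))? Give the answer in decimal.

58 = (2,1,3)_5 → 2⁴ + 1⁴ + 3⁴ = 16 + 1 + 81 = 98
98 = (3,4,3)_5 → 3⁴ + 4⁴ + 3⁴ = 81 + 256 + 81 = 418
418 = (3,1,3,3)_5 → 3⁴ + 1⁴ + 3⁴ + 3⁴ = 81 + 1 + 81 + 81 = 244
244 = (1,4,3,4)_5 → 1⁴ + 4⁴ + 3⁴ + 4⁴ = 1 + 256 + 81 + 256 = 594
594 = (4,3,3,4)_5 → 4⁴ + 3⁴ + 3⁴ + 4⁴ = 256 + 81 + 81 + 256 = 674
674 = (1,0,1,4,4)_5 → 1⁴ + 0⁴ + 1⁴ + 4⁴ + 4⁴ = 1 + 0 + 1 + 256 + 256 = 514

514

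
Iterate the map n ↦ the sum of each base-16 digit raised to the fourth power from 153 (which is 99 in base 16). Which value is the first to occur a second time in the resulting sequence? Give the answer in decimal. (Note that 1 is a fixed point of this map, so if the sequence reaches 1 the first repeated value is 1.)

14658

153 = (9,9)_16 → 9⁴ + 9⁴ = 6561 + 6561 = 13122
13122 = (3,3,4,2)_16 → 3⁴ + 3⁴ + 4⁴ + 2⁴ = 81 + 81 + 256 + 16 = 434
434 = (1,11,2)_16 → 1⁴ + 11⁴ + 2⁴ = 1 + 14641 + 16 = 14658
14658 = (3,9,4,2)_16 → 3⁴ + 9⁴ + 4⁴ + 2⁴ = 81 + 6561 + 256 + 16 = 6914
6914 = (1,11,0,2)_16 → 1⁴ + 11⁴ + 0⁴ + 2⁴ = 1 + 14641 + 0 + 16 = 14658  — 14658 already appeared earlier.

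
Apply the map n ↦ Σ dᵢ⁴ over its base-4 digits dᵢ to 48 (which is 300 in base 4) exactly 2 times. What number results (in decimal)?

3

48 = (3,0,0)_4 → 3⁴ + 0⁴ + 0⁴ = 81
81 = (1,1,0,1)_4 → 1⁴ + 1⁴ + 0⁴ + 1⁴ = 3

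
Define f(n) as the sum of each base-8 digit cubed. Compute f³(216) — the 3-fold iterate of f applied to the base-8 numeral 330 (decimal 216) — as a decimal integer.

432

216 = (3,3,0)_8 → 54
54 = (6,6)_8 → 432
432 = (6,6,0)_8 → 432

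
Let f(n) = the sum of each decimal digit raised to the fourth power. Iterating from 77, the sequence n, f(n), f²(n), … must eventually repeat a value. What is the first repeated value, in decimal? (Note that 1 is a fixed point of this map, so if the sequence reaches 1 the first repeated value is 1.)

13139

77 → 4802
4802 → 4368
4368 → 5729
5729 → 9603
9603 → 7938
7938 → 13139
13139 → 6725
6725 → 4338
4338 → 4514
4514 → 1138
1138 → 4179
4179 → 9219
9219 → 13139  — 13139 already appeared earlier.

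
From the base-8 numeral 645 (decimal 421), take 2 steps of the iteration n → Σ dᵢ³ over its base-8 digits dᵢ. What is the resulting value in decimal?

421 = (6,4,5)_8 → 6³ + 4³ + 5³ = 216 + 64 + 125 = 405
405 = (6,2,5)_8 → 6³ + 2³ + 5³ = 216 + 8 + 125 = 349

349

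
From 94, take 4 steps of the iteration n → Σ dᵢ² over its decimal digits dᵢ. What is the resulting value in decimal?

94 → 9² + 4² = 81 + 16 = 97
97 → 9² + 7² = 81 + 49 = 130
130 → 1² + 3² + 0² = 1 + 9 + 0 = 10
10 → 1² + 0² = 1 + 0 = 1

1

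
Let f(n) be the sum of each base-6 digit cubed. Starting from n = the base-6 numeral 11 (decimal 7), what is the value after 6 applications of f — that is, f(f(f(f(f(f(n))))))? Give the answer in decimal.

7 = (1,1)_6 → 1³ + 1³ = 2
2 = (2)_6 → 2³ = 8
8 = (1,2)_6 → 1³ + 2³ = 9
9 = (1,3)_6 → 1³ + 3³ = 28
28 = (4,4)_6 → 4³ + 4³ = 128
128 = (3,3,2)_6 → 3³ + 3³ + 2³ = 62

62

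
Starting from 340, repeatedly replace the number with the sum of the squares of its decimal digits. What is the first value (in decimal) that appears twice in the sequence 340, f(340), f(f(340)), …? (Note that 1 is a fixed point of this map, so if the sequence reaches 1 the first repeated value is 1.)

89

340 → 25
25 → 29
29 → 85
85 → 89
89 → 145
145 → 42
42 → 20
20 → 4
4 → 16
16 → 37
37 → 58
58 → 89  — 89 already appeared earlier.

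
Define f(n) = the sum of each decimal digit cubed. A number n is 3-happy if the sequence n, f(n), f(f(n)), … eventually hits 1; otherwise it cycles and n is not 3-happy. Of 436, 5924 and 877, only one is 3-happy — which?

877

436: 436 → 307 → 370 → 370  — repeats 370 (not 3-happy)
5924: 5924 → 926 → 953 → 881 → 1025 → 134 → 92 → 737 → 713 → 371 → 371  — repeats 371 (not 3-happy)
877: 877 → 1198 → 1243 → 100 → 1  — reaches 1 (3-happy)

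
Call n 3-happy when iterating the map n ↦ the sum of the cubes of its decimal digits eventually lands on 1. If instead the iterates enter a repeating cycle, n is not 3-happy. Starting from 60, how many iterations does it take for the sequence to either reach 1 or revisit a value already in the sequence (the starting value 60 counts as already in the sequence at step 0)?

60 → 6³ + 0³ = 216 + 0 = 216
216 → 2³ + 1³ + 6³ = 8 + 1 + 216 = 225
225 → 2³ + 2³ + 5³ = 8 + 8 + 125 = 141
141 → 1³ + 4³ + 1³ = 1 + 64 + 1 = 66
66 → 6³ + 6³ = 216 + 216 = 432
432 → 4³ + 3³ + 2³ = 64 + 27 + 8 = 99
99 → 9³ + 9³ = 729 + 729 = 1458
1458 → 1³ + 4³ + 5³ + 8³ = 1 + 64 + 125 + 512 = 702
702 → 7³ + 0³ + 2³ = 343 + 0 + 8 = 351
351 → 3³ + 5³ + 1³ = 27 + 125 + 1 = 153
153 → 1³ + 5³ + 3³ = 1 + 125 + 27 = 153  — 153 repeats.
That took 11 steps.

11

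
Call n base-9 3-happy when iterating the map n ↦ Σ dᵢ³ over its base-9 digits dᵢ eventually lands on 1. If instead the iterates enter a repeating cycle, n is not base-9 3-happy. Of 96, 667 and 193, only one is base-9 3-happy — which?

193

96: 96 → 218 → 232 → 694 → 638 → 1198 → 470 → 476 → 980 → 540 → 432 → 152 → 856 → 128 → 134 → 638  — repeats 638 (not base-9 3-happy)
667: 667 → 521 → 755 → 521  — repeats 521 (not base-9 3-happy)
193: 193 → 99 → 9 → 1  — reaches 1 (base-9 3-happy)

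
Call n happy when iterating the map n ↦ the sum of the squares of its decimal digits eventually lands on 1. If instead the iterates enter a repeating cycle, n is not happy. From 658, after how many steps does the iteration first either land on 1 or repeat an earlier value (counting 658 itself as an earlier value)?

658 → 6² + 5² + 8² = 36 + 25 + 64 = 125
125 → 1² + 2² + 5² = 1 + 4 + 25 = 30
30 → 3² + 0² = 9 + 0 = 9
9 → 9² = 81
81 → 8² + 1² = 64 + 1 = 65
65 → 6² + 5² = 36 + 25 = 61
61 → 6² + 1² = 36 + 1 = 37
37 → 3² + 7² = 9 + 49 = 58
58 → 5² + 8² = 25 + 64 = 89
89 → 8² + 9² = 64 + 81 = 145
145 → 1² + 4² + 5² = 1 + 16 + 25 = 42
42 → 4² + 2² = 16 + 4 = 20
20 → 2² + 0² = 4 + 0 = 4
4 → 4² = 16
16 → 1² + 6² = 1 + 36 = 37  — 37 repeats.
That took 15 steps.

15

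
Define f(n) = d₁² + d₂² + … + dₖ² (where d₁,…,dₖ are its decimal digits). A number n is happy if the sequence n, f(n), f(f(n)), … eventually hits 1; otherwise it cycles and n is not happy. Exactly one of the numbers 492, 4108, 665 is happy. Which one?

492: 492 → 101 → 2 → 4 → 16 → 37 → 58 → 89 → 145 → 42 → 20 → 4  — repeats 4 (not happy)
4108: 4108 → 81 → 65 → 61 → 37 → 58 → 89 → 145 → 42 → 20 → 4 → 16 → 37  — repeats 37 (not happy)
665: 665 → 97 → 130 → 10 → 1  — reaches 1 (happy)

665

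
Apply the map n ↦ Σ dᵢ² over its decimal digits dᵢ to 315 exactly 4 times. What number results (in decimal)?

29

315 → 3² + 1² + 5² = 9 + 1 + 25 = 35
35 → 3² + 5² = 9 + 25 = 34
34 → 3² + 4² = 9 + 16 = 25
25 → 2² + 5² = 4 + 25 = 29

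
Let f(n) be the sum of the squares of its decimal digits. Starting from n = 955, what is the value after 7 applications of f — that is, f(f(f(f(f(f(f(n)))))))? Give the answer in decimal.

58

955 → 131
131 → 11
11 → 2
2 → 4
4 → 16
16 → 37
37 → 58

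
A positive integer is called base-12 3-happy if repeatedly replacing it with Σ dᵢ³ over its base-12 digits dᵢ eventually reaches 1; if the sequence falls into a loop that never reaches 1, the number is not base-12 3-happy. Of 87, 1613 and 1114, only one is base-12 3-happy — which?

87

87: 87 → 370 → 1224 → 728 → 637 → 190 → 1028 → 856 → 1520 → 1728 → 1  — reaches 1 (base-12 3-happy)
1613: 1613 → 1464 → 1008 → 343 → 415 → 1351 → 1136 → 1855 → 1344 → 793 → 342 → 288 → 8 → 512 → 755 → 1464  — repeats 1464 (not base-12 3-happy)
1114: 1114 → 1855 → 1344 → 793 → 342 → 288 → 8 → 512 → 755 → 1464 → 1008 → 343 → 415 → 1351 → 1136 → 1855  — repeats 1855 (not base-12 3-happy)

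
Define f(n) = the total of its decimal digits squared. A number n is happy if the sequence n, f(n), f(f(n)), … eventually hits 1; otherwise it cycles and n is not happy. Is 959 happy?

959 → 9² + 5² + 9² = 81 + 25 + 81 = 187
187 → 1² + 8² + 7² = 1 + 64 + 49 = 114
114 → 1² + 1² + 4² = 1 + 1 + 16 = 18
18 → 1² + 8² = 1 + 64 = 65
65 → 6² + 5² = 36 + 25 = 61
61 → 6² + 1² = 36 + 1 = 37
37 → 3² + 7² = 9 + 49 = 58
58 → 5² + 8² = 25 + 64 = 89
89 → 8² + 9² = 64 + 81 = 145
145 → 1² + 4² + 5² = 1 + 16 + 25 = 42
42 → 4² + 2² = 16 + 4 = 20
20 → 2² + 0² = 4 + 0 = 4
4 → 4² = 16
16 → 1² + 6² = 1 + 36 = 37  — 37 already seen; the sequence cycles without reaching 1.

not happy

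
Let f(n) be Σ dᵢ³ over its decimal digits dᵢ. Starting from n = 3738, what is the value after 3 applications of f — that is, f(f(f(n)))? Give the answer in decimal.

3738 → 909
909 → 1458
1458 → 702

702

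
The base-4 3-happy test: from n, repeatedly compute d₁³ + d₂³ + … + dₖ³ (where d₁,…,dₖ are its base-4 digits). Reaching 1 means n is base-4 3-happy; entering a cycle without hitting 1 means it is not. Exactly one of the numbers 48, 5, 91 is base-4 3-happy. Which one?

91

48: 48 → 27 → 36 → 9 → 9  — repeats 9 (not base-4 3-happy)
5: 5 → 2 → 8 → 8  — repeats 8 (not base-4 3-happy)
91: 91 → 37 → 10 → 16 → 1  — reaches 1 (base-4 3-happy)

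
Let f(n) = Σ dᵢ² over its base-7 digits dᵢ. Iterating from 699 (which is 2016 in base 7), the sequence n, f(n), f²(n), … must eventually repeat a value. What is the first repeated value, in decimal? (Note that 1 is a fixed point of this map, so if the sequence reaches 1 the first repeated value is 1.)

45

699 = (2,0,1,6)_7 → 2² + 0² + 1² + 6² = 41
41 = (5,6)_7 → 5² + 6² = 61
61 = (1,1,5)_7 → 1² + 1² + 5² = 27
27 = (3,6)_7 → 3² + 6² = 45
45 = (6,3)_7 → 6² + 3² = 45  — 45 already appeared earlier.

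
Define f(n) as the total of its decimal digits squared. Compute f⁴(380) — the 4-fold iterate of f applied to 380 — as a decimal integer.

380 → 3² + 8² + 0² = 9 + 64 + 0 = 73
73 → 7² + 3² = 49 + 9 = 58
58 → 5² + 8² = 25 + 64 = 89
89 → 8² + 9² = 64 + 81 = 145

145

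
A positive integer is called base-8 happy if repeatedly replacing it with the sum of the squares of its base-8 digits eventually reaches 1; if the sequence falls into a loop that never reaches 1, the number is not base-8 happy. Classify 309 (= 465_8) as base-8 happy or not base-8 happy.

base-8 happy

309 = (4,6,5)_8 → 4² + 6² + 5² = 77
77 = (1,1,5)_8 → 1² + 1² + 5² = 27
27 = (3,3)_8 → 3² + 3² = 18
18 = (2,2)_8 → 2² + 2² = 8
8 = (1,0)_8 → 1² + 0² = 1  — reached 1.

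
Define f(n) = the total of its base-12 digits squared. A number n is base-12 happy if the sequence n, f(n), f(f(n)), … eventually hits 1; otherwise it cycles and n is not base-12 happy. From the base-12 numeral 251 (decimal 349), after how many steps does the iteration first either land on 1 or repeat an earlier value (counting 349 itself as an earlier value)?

5

349 = (2,5,1)_12 → 2² + 5² + 1² = 30
30 = (2,6)_12 → 2² + 6² = 40
40 = (3,4)_12 → 3² + 4² = 25
25 = (2,1)_12 → 2² + 1² = 5
5 = (5)_12 → 5² = 25  — 25 repeats.
That took 5 steps.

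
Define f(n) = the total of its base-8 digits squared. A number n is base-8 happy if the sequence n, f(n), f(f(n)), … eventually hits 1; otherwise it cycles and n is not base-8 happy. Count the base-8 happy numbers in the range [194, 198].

194: 194 → 13 → 26 → 13  (repeats 13)
195: 195 → 18 → 8 → 1  (reaches 1)
196: 196 → 25 → 10 → 5 → 25  (repeats 25)
197: 197 → 34 → 20 → 20  (repeats 20)
198: 198 → 45 → 50 → 40 → 25 → 10 → 5 → 25  (repeats 25)
base-8 happy: 195

1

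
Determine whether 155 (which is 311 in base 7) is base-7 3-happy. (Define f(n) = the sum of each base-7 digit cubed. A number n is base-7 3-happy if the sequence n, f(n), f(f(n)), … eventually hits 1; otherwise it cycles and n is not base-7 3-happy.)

not base-7 3-happy

155 = (3,1,1)_7 → 3³ + 1³ + 1³ = 27 + 1 + 1 = 29
29 = (4,1)_7 → 4³ + 1³ = 64 + 1 = 65
65 = (1,2,2)_7 → 1³ + 2³ + 2³ = 1 + 8 + 8 = 17
17 = (2,3)_7 → 2³ + 3³ = 8 + 27 = 35
35 = (5,0)_7 → 5³ + 0³ = 125 + 0 = 125
125 = (2,3,6)_7 → 2³ + 3³ + 6³ = 8 + 27 + 216 = 251
251 = (5,0,6)_7 → 5³ + 0³ + 6³ = 125 + 0 + 216 = 341
341 = (6,6,5)_7 → 6³ + 6³ + 5³ = 216 + 216 + 125 = 557
557 = (1,4,2,4)_7 → 1³ + 4³ + 2³ + 4³ = 1 + 64 + 8 + 64 = 137
137 = (2,5,4)_7 → 2³ + 5³ + 4³ = 8 + 125 + 64 = 197
197 = (4,0,1)_7 → 4³ + 0³ + 1³ = 64 + 0 + 1 = 65  — 65 already seen; the sequence cycles without reaching 1.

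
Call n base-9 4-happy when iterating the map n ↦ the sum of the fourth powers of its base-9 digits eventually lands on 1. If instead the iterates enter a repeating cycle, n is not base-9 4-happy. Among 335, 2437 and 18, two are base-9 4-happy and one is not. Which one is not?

335: 335 → 273 → 243 → 81 → 1  — reaches 1 (base-9 4-happy)
2437: 2437 → 2563 → 3363 → 2433 → 243 → 81 → 1  — reaches 1 (base-9 4-happy)
18: 18 → 16 → 2402 → 4818 → 2258 → 6578 → 4098 → 1956 → 1394 → 8194 → 290 → 722 → 8208 → 114 → 1378 → 4098  — repeats 4098 (not base-9 4-happy)

18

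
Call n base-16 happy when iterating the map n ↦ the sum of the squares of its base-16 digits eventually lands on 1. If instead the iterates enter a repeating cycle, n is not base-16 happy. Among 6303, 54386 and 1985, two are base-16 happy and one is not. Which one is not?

1985

6303: 6303 → 371 → 59 → 130 → 68 → 32 → 4 → 16 → 1  — reaches 1 (base-16 happy)
54386: 54386 → 238 → 392 → 129 → 65 → 17 → 2 → 4 → 16 → 1  — reaches 1 (base-16 happy)
1985: 1985 → 194 → 148 → 97 → 37 → 29 → 170 → 200 → 208 → 169 → 181 → 146 → 85 → 50 → 13 → 169  — repeats 169 (not base-16 happy)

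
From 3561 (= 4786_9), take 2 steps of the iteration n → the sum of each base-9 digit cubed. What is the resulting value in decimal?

3561 = (4,7,8,6)_9 → 4³ + 7³ + 8³ + 6³ = 1135
1135 = (1,5,0,1)_9 → 1³ + 5³ + 0³ + 1³ = 127

127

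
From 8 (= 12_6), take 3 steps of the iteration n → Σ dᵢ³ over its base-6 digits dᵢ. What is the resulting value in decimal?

8 = (1,2)_6 → 9
9 = (1,3)_6 → 28
28 = (4,4)_6 → 128

128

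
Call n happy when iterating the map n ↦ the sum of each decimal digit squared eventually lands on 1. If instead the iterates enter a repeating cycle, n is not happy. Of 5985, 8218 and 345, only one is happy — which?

5985: 5985 → 195 → 107 → 50 → 25 → 29 → 85 → 89 → 145 → 42 → 20 → 4 → 16 → 37 → 58 → 89  — repeats 89 (not happy)
8218: 8218 → 133 → 19 → 82 → 68 → 100 → 1  — reaches 1 (happy)
345: 345 → 50 → 25 → 29 → 85 → 89 → 145 → 42 → 20 → 4 → 16 → 37 → 58 → 89  — repeats 89 (not happy)

8218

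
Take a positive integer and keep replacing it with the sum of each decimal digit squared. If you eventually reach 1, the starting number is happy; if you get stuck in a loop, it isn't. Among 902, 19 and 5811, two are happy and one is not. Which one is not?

902

902: 902 → 85 → 89 → 145 → 42 → 20 → 4 → 16 → 37 → 58 → 89  — repeats 89 (not happy)
19: 19 → 82 → 68 → 100 → 1  — reaches 1 (happy)
5811: 5811 → 91 → 82 → 68 → 100 → 1  — reaches 1 (happy)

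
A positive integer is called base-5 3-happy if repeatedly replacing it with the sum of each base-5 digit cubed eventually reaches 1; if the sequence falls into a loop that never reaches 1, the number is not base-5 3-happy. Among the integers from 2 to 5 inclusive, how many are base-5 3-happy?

2: 2 → 8 → 28 → 28  — not base-5 3-happy
3: 3 → 27 → 9 → 65 → 35 → 9  — not base-5 3-happy
4: 4 → 64 → 80 → 28 → 28  — not base-5 3-happy
5: 5 → 1  — base-5 3-happy
base-5 3-happy: 5

1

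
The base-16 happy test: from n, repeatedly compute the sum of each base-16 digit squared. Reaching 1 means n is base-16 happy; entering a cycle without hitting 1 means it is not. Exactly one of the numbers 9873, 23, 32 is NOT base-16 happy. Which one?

9873: 9873 → 122 → 149 → 106 → 136 → 128 → 64 → 16 → 1  — reaches 1 (base-16 happy)
23: 23 → 50 → 13 → 169 → 181 → 146 → 85 → 50  — repeats 50 (not base-16 happy)
32: 32 → 4 → 16 → 1  — reaches 1 (base-16 happy)

23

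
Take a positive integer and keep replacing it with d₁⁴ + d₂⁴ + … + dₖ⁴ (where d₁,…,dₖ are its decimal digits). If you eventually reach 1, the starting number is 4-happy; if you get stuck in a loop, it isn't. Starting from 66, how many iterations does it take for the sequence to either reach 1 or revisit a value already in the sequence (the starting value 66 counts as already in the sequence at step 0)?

5

66 → 6⁴ + 6⁴ = 1296 + 1296 = 2592
2592 → 2⁴ + 5⁴ + 9⁴ + 2⁴ = 16 + 625 + 6561 + 16 = 7218
7218 → 7⁴ + 2⁴ + 1⁴ + 8⁴ = 2401 + 16 + 1 + 4096 = 6514
6514 → 6⁴ + 5⁴ + 1⁴ + 4⁴ = 1296 + 625 + 1 + 256 = 2178
2178 → 2⁴ + 1⁴ + 7⁴ + 8⁴ = 16 + 1 + 2401 + 4096 = 6514  — 6514 repeats.
That took 5 steps.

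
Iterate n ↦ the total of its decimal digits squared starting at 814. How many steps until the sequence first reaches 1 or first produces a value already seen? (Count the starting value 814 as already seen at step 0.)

814 → 8² + 1² + 4² = 64 + 1 + 16 = 81
81 → 8² + 1² = 64 + 1 = 65
65 → 6² + 5² = 36 + 25 = 61
61 → 6² + 1² = 36 + 1 = 37
37 → 3² + 7² = 9 + 49 = 58
58 → 5² + 8² = 25 + 64 = 89
89 → 8² + 9² = 64 + 81 = 145
145 → 1² + 4² + 5² = 1 + 16 + 25 = 42
42 → 4² + 2² = 16 + 4 = 20
20 → 2² + 0² = 4 + 0 = 4
4 → 4² = 16
16 → 1² + 6² = 1 + 36 = 37  — 37 repeats.
That took 12 steps.

12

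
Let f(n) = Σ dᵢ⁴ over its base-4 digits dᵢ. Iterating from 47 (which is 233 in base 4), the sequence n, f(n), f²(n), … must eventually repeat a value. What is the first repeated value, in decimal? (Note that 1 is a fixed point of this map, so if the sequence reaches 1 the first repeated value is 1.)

47 = (2,3,3)_4 → 178
178 = (2,3,0,2)_4 → 113
113 = (1,3,0,1)_4 → 83
83 = (1,1,0,3)_4 → 83  — 83 already appeared earlier.

83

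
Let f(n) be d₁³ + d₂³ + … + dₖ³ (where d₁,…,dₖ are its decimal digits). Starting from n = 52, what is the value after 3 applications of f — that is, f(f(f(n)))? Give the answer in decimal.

52 → 133
133 → 55
55 → 250

250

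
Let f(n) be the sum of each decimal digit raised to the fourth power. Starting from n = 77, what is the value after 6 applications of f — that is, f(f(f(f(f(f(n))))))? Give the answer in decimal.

77 → 7⁴ + 7⁴ = 2401 + 2401 = 4802
4802 → 4⁴ + 8⁴ + 0⁴ + 2⁴ = 256 + 4096 + 0 + 16 = 4368
4368 → 4⁴ + 3⁴ + 6⁴ + 8⁴ = 256 + 81 + 1296 + 4096 = 5729
5729 → 5⁴ + 7⁴ + 2⁴ + 9⁴ = 625 + 2401 + 16 + 6561 = 9603
9603 → 9⁴ + 6⁴ + 0⁴ + 3⁴ = 6561 + 1296 + 0 + 81 = 7938
7938 → 7⁴ + 9⁴ + 3⁴ + 8⁴ = 2401 + 6561 + 81 + 4096 = 13139

13139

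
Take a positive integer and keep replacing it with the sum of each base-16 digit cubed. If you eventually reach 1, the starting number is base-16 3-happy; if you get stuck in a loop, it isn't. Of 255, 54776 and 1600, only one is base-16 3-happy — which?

1600

255: 255 → 6750 → 3870 → 6120 → 3600 → 2745 → 3060 → 4770 → 1017 → 4131 → 36 → 72 → 576 → 72  — repeats 72 (not base-16 3-happy)
54776: 54776 → 6209 → 578 → 80 → 125 → 2540 → 5201 → 191 → 4706 → 233 → 3473 → 2927 → 4922 → 1055 → 3440 → 2540  — repeats 2540 (not base-16 3-happy)
1600: 1600 → 280 → 514 → 16 → 1  — reaches 1 (base-16 3-happy)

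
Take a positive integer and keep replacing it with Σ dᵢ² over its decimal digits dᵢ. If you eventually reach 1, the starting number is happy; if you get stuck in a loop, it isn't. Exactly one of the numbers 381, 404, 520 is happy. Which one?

381: 381 → 74 → 65 → 61 → 37 → 58 → 89 → 145 → 42 → 20 → 4 → 16 → 37  — repeats 37 (not happy)
404: 404 → 32 → 13 → 10 → 1  — reaches 1 (happy)
520: 520 → 29 → 85 → 89 → 145 → 42 → 20 → 4 → 16 → 37 → 58 → 89  — repeats 89 (not happy)

404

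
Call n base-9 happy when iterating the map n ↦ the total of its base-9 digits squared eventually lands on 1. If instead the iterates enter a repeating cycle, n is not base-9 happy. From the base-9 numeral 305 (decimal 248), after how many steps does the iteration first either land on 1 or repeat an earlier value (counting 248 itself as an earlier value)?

248 = (3,0,5)_9 → 3² + 0² + 5² = 9 + 0 + 25 = 34
34 = (3,7)_9 → 3² + 7² = 9 + 49 = 58
58 = (6,4)_9 → 6² + 4² = 36 + 16 = 52
52 = (5,7)_9 → 5² + 7² = 25 + 49 = 74
74 = (8,2)_9 → 8² + 2² = 64 + 4 = 68
68 = (7,5)_9 → 7² + 5² = 49 + 25 = 74  — 74 repeats.
That took 6 steps.

6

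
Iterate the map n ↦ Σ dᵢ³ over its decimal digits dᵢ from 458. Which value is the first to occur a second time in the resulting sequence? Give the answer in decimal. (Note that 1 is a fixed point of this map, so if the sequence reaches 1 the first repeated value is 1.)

458 → 4³ + 5³ + 8³ = 701
701 → 7³ + 0³ + 1³ = 344
344 → 3³ + 4³ + 4³ = 155
155 → 1³ + 5³ + 5³ = 251
251 → 2³ + 5³ + 1³ = 134
134 → 1³ + 3³ + 4³ = 92
92 → 9³ + 2³ = 737
737 → 7³ + 3³ + 7³ = 713
713 → 7³ + 1³ + 3³ = 371
371 → 3³ + 7³ + 1³ = 371  — 371 already appeared earlier.

371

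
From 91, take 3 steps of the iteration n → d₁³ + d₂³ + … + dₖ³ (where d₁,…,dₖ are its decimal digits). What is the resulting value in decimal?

370

91 → 9³ + 1³ = 729 + 1 = 730
730 → 7³ + 3³ + 0³ = 343 + 27 + 0 = 370
370 → 3³ + 7³ + 0³ = 27 + 343 + 0 = 370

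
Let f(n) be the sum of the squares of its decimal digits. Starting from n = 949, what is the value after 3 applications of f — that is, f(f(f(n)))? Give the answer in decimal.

949 → 9² + 4² + 9² = 81 + 16 + 81 = 178
178 → 1² + 7² + 8² = 1 + 49 + 64 = 114
114 → 1² + 1² + 4² = 1 + 1 + 16 = 18

18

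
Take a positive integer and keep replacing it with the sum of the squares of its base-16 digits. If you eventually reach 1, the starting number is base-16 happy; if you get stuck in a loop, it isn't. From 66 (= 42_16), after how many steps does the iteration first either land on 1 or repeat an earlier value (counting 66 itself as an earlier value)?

6

66 = (4,2)_16 → 4² + 2² = 16 + 4 = 20
20 = (1,4)_16 → 1² + 4² = 1 + 16 = 17
17 = (1,1)_16 → 1² + 1² = 1 + 1 = 2
2 = (2)_16 → 2² = 4
4 = (4)_16 → 4² = 16
16 = (1,0)_16 → 1² + 0² = 1 + 0 = 1  — reached 1.
That took 6 steps.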